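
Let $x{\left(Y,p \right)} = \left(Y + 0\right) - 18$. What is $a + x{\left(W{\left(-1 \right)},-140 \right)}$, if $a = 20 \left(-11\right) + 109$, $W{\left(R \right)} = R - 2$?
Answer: $-132$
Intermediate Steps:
$W{\left(R \right)} = -2 + R$
$x{\left(Y,p \right)} = -18 + Y$ ($x{\left(Y,p \right)} = Y - 18 = -18 + Y$)
$a = -111$ ($a = -220 + 109 = -111$)
$a + x{\left(W{\left(-1 \right)},-140 \right)} = -111 - 21 = -132$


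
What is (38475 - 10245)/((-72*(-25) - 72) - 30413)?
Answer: -5646/5737 ≈ -0.98414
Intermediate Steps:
(38475 - 10245)/((-72*(-25) - 72) - 30413) = 28230/((1800 - 72) - 30413) = 28230/(1728 - 30413) = 28230/(-28685) = 28230*(-1/28685) = -5646/5737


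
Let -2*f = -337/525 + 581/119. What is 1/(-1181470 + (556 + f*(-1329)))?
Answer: -2975/3504836261 ≈ -8.4883e-7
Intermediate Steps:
f = -18923/8925 (f = -(-337/525 + 581/119)/2 = -(-337*1/525 + 581*(1/119))/2 = -(-337/525 + 83/17)/2 = -1/2*37846/8925 = -18923/8925 ≈ -2.1202)
1/(-1181470 + (556 + f*(-1329))) = 1/(-1181470 + (556 - 18923/8925*(-1329))) = 1/(-1181470 + (556 + 8382889/2975)) = 1/(-1181470 + 10036989/2975) = 1/(-3504836261/2975) = -2975/3504836261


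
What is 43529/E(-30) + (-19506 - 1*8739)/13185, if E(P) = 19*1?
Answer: 2011906/879 ≈ 2288.9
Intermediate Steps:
E(P) = 19
43529/E(-30) + (-19506 - 1*8739)/13185 = 43529/19 + (-19506 - 1*8739)/13185 = 43529*(1/19) + (-19506 - 8739)*(1/13185) = 2291 - 28245*1/13185 = 2291 - 1883/879 = 2011906/879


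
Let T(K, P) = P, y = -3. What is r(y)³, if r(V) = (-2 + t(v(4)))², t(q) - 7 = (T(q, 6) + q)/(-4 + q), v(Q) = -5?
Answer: 7256313856/531441 ≈ 13654.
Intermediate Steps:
t(q) = 7 + (6 + q)/(-4 + q)
r(V) = 1936/81 (r(V) = (-2 + 2*(-11 + 4*(-5))/(-4 - 5))² = (-2 + 2*(-11 - 20)/(-9))² = (-2 + 2*(-⅑)*(-31))² = (-2 + 62/9)² = (44/9)² = 1936/81)
r(y)³ = (1936/81)³ = 7256313856/531441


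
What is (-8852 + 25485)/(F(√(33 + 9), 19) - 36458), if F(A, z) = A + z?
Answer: -606089887/1327800679 - 16633*√42/1327800679 ≈ -0.45654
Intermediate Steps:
(-8852 + 25485)/(F(√(33 + 9), 19) - 36458) = (-8852 + 25485)/((√(33 + 9) + 19) - 36458) = 16633/((√42 + 19) - 36458) = 16633/((19 + √42) - 36458) = 16633/(-36439 + √42)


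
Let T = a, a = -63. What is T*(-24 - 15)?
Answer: 2457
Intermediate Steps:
T = -63
T*(-24 - 15) = -63*(-24 - 15) = -63*(-39) = 2457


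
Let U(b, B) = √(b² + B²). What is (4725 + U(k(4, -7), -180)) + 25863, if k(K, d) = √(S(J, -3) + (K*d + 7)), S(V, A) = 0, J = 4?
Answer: 30588 + √32379 ≈ 30768.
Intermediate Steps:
k(K, d) = √(7 + K*d) (k(K, d) = √(0 + (K*d + 7)) = √(0 + (7 + K*d)) = √(7 + K*d))
U(b, B) = √(B² + b²)
(4725 + U(k(4, -7), -180)) + 25863 = (4725 + √((-180)² + (√(7 + 4*(-7)))²)) + 25863 = (4725 + √(32400 + (√(7 - 28))²)) + 25863 = (4725 + √(32400 + (√(-21))²)) + 25863 = (4725 + √(32400 + (I*√21)²)) + 25863 = (4725 + √(32400 - 21)) + 25863 = (4725 + √32379) + 25863 = 30588 + √32379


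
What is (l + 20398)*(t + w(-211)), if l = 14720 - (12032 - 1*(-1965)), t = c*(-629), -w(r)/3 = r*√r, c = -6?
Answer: 79710654 + 13369593*I*√211 ≈ 7.9711e+7 + 1.942e+8*I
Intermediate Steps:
w(r) = -3*r^(3/2) (w(r) = -3*r*√r = -3*r^(3/2))
t = 3774 (t = -6*(-629) = 3774)
l = 723 (l = 14720 - (12032 + 1965) = 14720 - 1*13997 = 14720 - 13997 = 723)
(l + 20398)*(t + w(-211)) = (723 + 20398)*(3774 - (-633)*I*√211) = 21121*(3774 - (-633)*I*√211) = 21121*(3774 + 633*I*√211) = 79710654 + 13369593*I*√211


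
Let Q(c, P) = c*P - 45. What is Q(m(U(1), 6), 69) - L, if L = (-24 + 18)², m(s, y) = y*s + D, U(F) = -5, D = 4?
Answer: -1875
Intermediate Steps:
m(s, y) = 4 + s*y (m(s, y) = y*s + 4 = s*y + 4 = 4 + s*y)
Q(c, P) = -45 + P*c (Q(c, P) = P*c - 45 = -45 + P*c)
L = 36 (L = (-6)² = 36)
Q(m(U(1), 6), 69) - L = (-45 + 69*(4 - 5*6)) - 1*36 = (-45 + 69*(4 - 30)) - 36 = (-45 + 69*(-26)) - 36 = (-45 - 1794) - 36 = -1839 - 36 = -1875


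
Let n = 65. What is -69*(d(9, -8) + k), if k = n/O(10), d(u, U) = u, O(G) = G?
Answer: -2139/2 ≈ -1069.5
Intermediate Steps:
k = 13/2 (k = 65/10 = 65*(⅒) = 13/2 ≈ 6.5000)
-69*(d(9, -8) + k) = -69*(9 + 13/2) = -69*31/2 = -2139/2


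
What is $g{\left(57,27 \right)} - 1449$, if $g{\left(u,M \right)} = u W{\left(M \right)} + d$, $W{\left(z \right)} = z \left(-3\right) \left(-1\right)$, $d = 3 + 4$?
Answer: $3175$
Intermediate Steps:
$d = 7$
$W{\left(z \right)} = 3 z$ ($W{\left(z \right)} = - 3 z \left(-1\right) = 3 z$)
$g{\left(u,M \right)} = 7 + 3 M u$ ($g{\left(u,M \right)} = u 3 M + 7 = 3 M u + 7 = 7 + 3 M u$)
$g{\left(57,27 \right)} - 1449 = \left(7 + 3 \cdot 27 \cdot 57\right) - 1449 = \left(7 + 4617\right) - 1449 = 4624 - 1449 = 3175$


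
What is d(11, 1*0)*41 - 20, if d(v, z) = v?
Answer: 431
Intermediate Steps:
d(11, 1*0)*41 - 20 = 11*41 - 20 = 451 - 20 = 431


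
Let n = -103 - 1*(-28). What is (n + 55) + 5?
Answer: -15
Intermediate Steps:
n = -75 (n = -103 + 28 = -75)
(n + 55) + 5 = (-75 + 55) + 5 = -20 + 5 = -15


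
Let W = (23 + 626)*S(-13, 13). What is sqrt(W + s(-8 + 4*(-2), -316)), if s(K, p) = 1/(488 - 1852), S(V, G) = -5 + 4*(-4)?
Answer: I*sqrt(6339175337)/682 ≈ 116.74*I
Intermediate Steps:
S(V, G) = -21 (S(V, G) = -5 - 16 = -21)
s(K, p) = -1/1364 (s(K, p) = 1/(-1364) = -1/1364)
W = -13629 (W = (23 + 626)*(-21) = 649*(-21) = -13629)
sqrt(W + s(-8 + 4*(-2), -316)) = sqrt(-13629 - 1/1364) = sqrt(-18589957/1364) = I*sqrt(6339175337)/682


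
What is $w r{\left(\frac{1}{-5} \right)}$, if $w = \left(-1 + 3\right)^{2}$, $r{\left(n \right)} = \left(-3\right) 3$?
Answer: $-36$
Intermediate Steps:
$r{\left(n \right)} = -9$
$w = 4$ ($w = 2^{2} = 4$)
$w r{\left(\frac{1}{-5} \right)} = 4 \left(-9\right) = -36$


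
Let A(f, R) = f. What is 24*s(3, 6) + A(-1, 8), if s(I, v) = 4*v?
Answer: 575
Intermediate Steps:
24*s(3, 6) + A(-1, 8) = 24*(4*6) - 1 = 24*24 - 1 = 576 - 1 = 575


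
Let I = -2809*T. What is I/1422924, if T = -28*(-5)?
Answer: -98315/355731 ≈ -0.27637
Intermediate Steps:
T = 140
I = -393260 (I = -2809*140 = -393260)
I/1422924 = -393260/1422924 = -393260*1/1422924 = -98315/355731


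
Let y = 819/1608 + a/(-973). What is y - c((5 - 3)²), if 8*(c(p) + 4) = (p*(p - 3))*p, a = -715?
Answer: 1691925/521528 ≈ 3.2442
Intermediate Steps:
c(p) = -4 + p²*(-3 + p)/8 (c(p) = -4 + ((p*(p - 3))*p)/8 = -4 + ((p*(-3 + p))*p)/8 = -4 + (p²*(-3 + p))/8 = -4 + p²*(-3 + p)/8)
y = 648869/521528 (y = 819/1608 - 715/(-973) = 819*(1/1608) - 715*(-1/973) = 273/536 + 715/973 = 648869/521528 ≈ 1.2442)
y - c((5 - 3)²) = 648869/521528 - (-4 - 3*(5 - 3)⁴/8 + ((5 - 3)²)³/8) = 648869/521528 - (-4 - 3*(2²)²/8 + (2²)³/8) = 648869/521528 - (-4 - 3/8*4² + (⅛)*4³) = 648869/521528 - (-4 - 3/8*16 + (⅛)*64) = 648869/521528 - (-4 - 6 + 8) = 648869/521528 - 1*(-2) = 648869/521528 + 2 = 1691925/521528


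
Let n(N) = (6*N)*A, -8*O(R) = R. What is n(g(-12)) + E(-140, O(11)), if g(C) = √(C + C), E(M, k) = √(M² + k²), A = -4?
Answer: √1254521/8 - 48*I*√6 ≈ 140.01 - 117.58*I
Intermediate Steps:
O(R) = -R/8
g(C) = √2*√C (g(C) = √(2*C) = √2*√C)
n(N) = -24*N (n(N) = (6*N)*(-4) = -24*N)
n(g(-12)) + E(-140, O(11)) = -24*√2*√(-12) + √((-140)² + (-⅛*11)²) = -24*√2*2*I*√3 + √(19600 + (-11/8)²) = -48*I*√6 + √(19600 + 121/64) = -48*I*√6 + √(1254521/64) = -48*I*√6 + √1254521/8 = √1254521/8 - 48*I*√6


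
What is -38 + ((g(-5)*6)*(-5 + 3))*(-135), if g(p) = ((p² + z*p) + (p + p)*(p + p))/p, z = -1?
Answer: -42158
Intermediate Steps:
g(p) = (-p + 5*p²)/p (g(p) = ((p² - p) + (p + p)*(p + p))/p = ((p² - p) + (2*p)*(2*p))/p = ((p² - p) + 4*p²)/p = (-p + 5*p²)/p)
-38 + ((g(-5)*6)*(-5 + 3))*(-135) = -38 + (((-1 + 5*(-5))*6)*(-5 + 3))*(-135) = -38 + (((-1 - 25)*6)*(-2))*(-135) = -38 + (-26*6*(-2))*(-135) = -38 - 156*(-2)*(-135) = -38 + 312*(-135) = -38 - 42120 = -42158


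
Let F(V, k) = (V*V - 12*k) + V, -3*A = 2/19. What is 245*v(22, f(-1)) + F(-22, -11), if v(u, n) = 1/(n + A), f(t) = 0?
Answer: -12777/2 ≈ -6388.5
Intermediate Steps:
A = -2/57 (A = -2/(3*19) = -⅓*2/19 = -2/57 ≈ -0.035088)
v(u, n) = 1/(-2/57 + n) (v(u, n) = 1/(n - 2/57) = 1/(-2/57 + n))
F(V, k) = V + V² - 12*k (F(V, k) = (V² - 12*k) + V = V + V² - 12*k)
245*v(22, f(-1)) + F(-22, -11) = 245*(57/(-2 + 57*0)) + (-22 + (-22)² - 12*(-11)) = 245*(57/(-2 + 0)) + (-22 + 484 + 132) = 245*(57/(-2)) + 594 = 245*(57*(-½)) + 594 = 245*(-57/2) + 594 = -13965/2 + 594 = -12777/2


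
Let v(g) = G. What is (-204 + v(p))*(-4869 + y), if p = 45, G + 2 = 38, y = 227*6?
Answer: 589176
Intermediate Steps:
y = 1362
G = 36 (G = -2 + 38 = 36)
v(g) = 36
(-204 + v(p))*(-4869 + y) = (-204 + 36)*(-4869 + 1362) = -168*(-3507) = 589176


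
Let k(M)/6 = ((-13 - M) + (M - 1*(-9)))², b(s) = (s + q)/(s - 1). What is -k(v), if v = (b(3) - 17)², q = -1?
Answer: -96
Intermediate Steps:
b(s) = 1 (b(s) = (s - 1)/(s - 1) = (-1 + s)/(-1 + s) = 1)
v = 256 (v = (1 - 17)² = (-16)² = 256)
k(M) = 96 (k(M) = 6*((-13 - M) + (M - 1*(-9)))² = 6*((-13 - M) + (M + 9))² = 6*((-13 - M) + (9 + M))² = 6*(-4)² = 6*16 = 96)
-k(v) = -1*96 = -96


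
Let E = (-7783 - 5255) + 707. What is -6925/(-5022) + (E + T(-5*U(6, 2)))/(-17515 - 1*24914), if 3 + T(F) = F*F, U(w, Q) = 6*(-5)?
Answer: 80922391/71026146 ≈ 1.1393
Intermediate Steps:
U(w, Q) = -30
E = -12331 (E = -13038 + 707 = -12331)
T(F) = -3 + F² (T(F) = -3 + F*F = -3 + F²)
-6925/(-5022) + (E + T(-5*U(6, 2)))/(-17515 - 1*24914) = -6925/(-5022) + (-12331 + (-3 + (-5*(-30))²))/(-17515 - 1*24914) = -6925*(-1/5022) + (-12331 + (-3 + 150²))/(-17515 - 24914) = 6925/5022 + (-12331 + (-3 + 22500))/(-42429) = 6925/5022 + (-12331 + 22497)*(-1/42429) = 6925/5022 + 10166*(-1/42429) = 6925/5022 - 10166/42429 = 80922391/71026146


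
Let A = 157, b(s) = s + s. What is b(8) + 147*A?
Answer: 23095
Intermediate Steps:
b(s) = 2*s
b(8) + 147*A = 2*8 + 147*157 = 16 + 23079 = 23095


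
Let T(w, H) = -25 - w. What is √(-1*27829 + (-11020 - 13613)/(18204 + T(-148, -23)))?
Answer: 2*I*√259656282337/6109 ≈ 166.82*I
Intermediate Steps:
√(-1*27829 + (-11020 - 13613)/(18204 + T(-148, -23))) = √(-1*27829 + (-11020 - 13613)/(18204 + (-25 - 1*(-148)))) = √(-27829 - 24633/(18204 + (-25 + 148))) = √(-27829 - 24633/(18204 + 123)) = √(-27829 - 24633/18327) = √(-27829 - 24633*1/18327) = √(-27829 - 8211/6109) = √(-170015572/6109) = 2*I*√259656282337/6109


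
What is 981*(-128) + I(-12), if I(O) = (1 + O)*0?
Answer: -125568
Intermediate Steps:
I(O) = 0
981*(-128) + I(-12) = 981*(-128) + 0 = -125568 + 0 = -125568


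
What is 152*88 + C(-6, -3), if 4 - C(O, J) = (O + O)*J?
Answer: 13344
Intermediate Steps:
C(O, J) = 4 - 2*J*O (C(O, J) = 4 - (O + O)*J = 4 - 2*O*J = 4 - 2*J*O)
152*88 + C(-6, -3) = 152*88 + (4 - 2*(-3)*(-6)) = 13376 + (4 - 36) = 13376 - 32 = 13344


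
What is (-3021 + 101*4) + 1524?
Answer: -1093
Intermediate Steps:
(-3021 + 101*4) + 1524 = (-3021 + 404) + 1524 = -2617 + 1524 = -1093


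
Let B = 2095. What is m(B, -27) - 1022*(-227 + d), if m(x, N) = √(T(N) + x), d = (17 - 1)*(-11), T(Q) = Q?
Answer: 411866 + 2*√517 ≈ 4.1191e+5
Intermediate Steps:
d = -176 (d = 16*(-11) = -176)
m(x, N) = √(N + x)
m(B, -27) - 1022*(-227 + d) = √(-27 + 2095) - 1022*(-227 - 176) = √2068 - 1022*(-403) = 2*√517 + 411866 = 411866 + 2*√517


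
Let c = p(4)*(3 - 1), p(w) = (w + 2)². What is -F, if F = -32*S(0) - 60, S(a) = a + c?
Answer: 2364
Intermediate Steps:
p(w) = (2 + w)²
c = 72 (c = (2 + 4)²*(3 - 1) = 6²*2 = 36*2 = 72)
S(a) = 72 + a (S(a) = a + 72 = 72 + a)
F = -2364 (F = -32*(72 + 0) - 60 = -32*72 - 60 = -2304 - 60 = -2364)
-F = -1*(-2364) = 2364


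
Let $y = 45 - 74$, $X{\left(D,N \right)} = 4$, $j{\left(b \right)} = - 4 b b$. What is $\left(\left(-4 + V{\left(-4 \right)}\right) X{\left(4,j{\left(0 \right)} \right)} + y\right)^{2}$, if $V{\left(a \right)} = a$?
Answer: $3721$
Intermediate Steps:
$j{\left(b \right)} = - 4 b^{2}$
$y = -29$ ($y = 45 - 74 = -29$)
$\left(\left(-4 + V{\left(-4 \right)}\right) X{\left(4,j{\left(0 \right)} \right)} + y\right)^{2} = \left(\left(-4 - 4\right) 4 - 29\right)^{2} = \left(\left(-8\right) 4 - 29\right)^{2} = \left(-32 - 29\right)^{2} = \left(-61\right)^{2} = 3721$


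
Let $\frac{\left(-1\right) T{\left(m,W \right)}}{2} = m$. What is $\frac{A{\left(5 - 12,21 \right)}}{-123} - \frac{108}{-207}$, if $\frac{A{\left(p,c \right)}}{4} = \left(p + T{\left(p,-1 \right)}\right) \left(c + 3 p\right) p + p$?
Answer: $\frac{2120}{2829} \approx 0.74938$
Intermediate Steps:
$T{\left(m,W \right)} = - 2 m$
$A{\left(p,c \right)} = 4 p - 4 p^{2} \left(c + 3 p\right)$ ($A{\left(p,c \right)} = 4 \left(\left(p - 2 p\right) \left(c + 3 p\right) p + p\right) = 4 \left(- p \left(c + 3 p\right) p + p\right) = 4 \left(- p^{2} \left(c + 3 p\right) + p\right) = 4 \left(p - p^{2} \left(c + 3 p\right)\right) = 4 p - 4 p^{2} \left(c + 3 p\right)$)
$\frac{A{\left(5 - 12,21 \right)}}{-123} - \frac{108}{-207} = \frac{4 \left(5 - 12\right) \left(1 - 3 \left(5 - 12\right)^{2} - 21 \left(5 - 12\right)\right)}{-123} - \frac{108}{-207} = 4 \left(5 - 12\right) \left(1 - 3 \left(5 - 12\right)^{2} - 21 \left(5 - 12\right)\right) \left(- \frac{1}{123}\right) - - \frac{12}{23} = 4 \left(-7\right) \left(1 - 3 \left(-7\right)^{2} - 21 \left(-7\right)\right) \left(- \frac{1}{123}\right) + \frac{12}{23} = 4 \left(-7\right) \left(1 - 147 + 147\right) \left(- \frac{1}{123}\right) + \frac{12}{23} = 4 \left(-7\right) 1 \left(- \frac{1}{123}\right) + \frac{12}{23} = \left(-28\right) \left(- \frac{1}{123}\right) + \frac{12}{23} = \frac{28}{123} + \frac{12}{23} = \frac{2120}{2829}$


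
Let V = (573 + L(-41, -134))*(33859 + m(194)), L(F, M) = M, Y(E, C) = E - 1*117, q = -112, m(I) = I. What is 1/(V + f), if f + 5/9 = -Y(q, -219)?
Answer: 9/134545459 ≈ 6.6892e-8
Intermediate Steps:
Y(E, C) = -117 + E (Y(E, C) = E - 117 = -117 + E)
V = 14949267 (V = (573 - 134)*(33859 + 194) = 439*34053 = 14949267)
f = 2056/9 (f = -5/9 - (-117 - 112) = -5/9 - 1*(-229) = -5/9 + 229 = 2056/9 ≈ 228.44)
1/(V + f) = 1/(14949267 + 2056/9) = 1/(134545459/9) = 9/134545459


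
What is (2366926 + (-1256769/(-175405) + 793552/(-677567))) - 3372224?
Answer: -119477587375573767/118848639635 ≈ -1.0053e+6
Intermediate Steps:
(2366926 + (-1256769/(-175405) + 793552/(-677567))) - 3372224 = (2366926 + (-1256769*(-1/175405) + 793552*(-1/677567))) - 3372224 = (2366926 + (1256769/175405 - 793552/677567)) - 3372224 = (2366926 + 712352212463/118848639635) - 3372224 = 281306647568924473/118848639635 - 3372224 = -119477587375573767/118848639635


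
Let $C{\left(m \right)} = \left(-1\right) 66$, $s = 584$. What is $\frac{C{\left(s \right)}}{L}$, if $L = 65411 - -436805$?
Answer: $- \frac{3}{22828} \approx -0.00013142$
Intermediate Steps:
$L = 502216$ ($L = 65411 + 436805 = 502216$)
$C{\left(m \right)} = -66$
$\frac{C{\left(s \right)}}{L} = - \frac{66}{502216} = \left(-66\right) \frac{1}{502216} = - \frac{3}{22828}$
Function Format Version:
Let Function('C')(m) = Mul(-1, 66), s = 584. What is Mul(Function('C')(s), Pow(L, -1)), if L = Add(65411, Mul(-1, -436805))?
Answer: Rational(-3, 22828) ≈ -0.00013142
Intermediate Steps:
L = 502216 (L = Add(65411, 436805) = 502216)
Function('C')(m) = -66
Mul(Function('C')(s), Pow(L, -1)) = Mul(-66, Pow(502216, -1)) = Mul(-66, Rational(1, 502216)) = Rational(-3, 22828)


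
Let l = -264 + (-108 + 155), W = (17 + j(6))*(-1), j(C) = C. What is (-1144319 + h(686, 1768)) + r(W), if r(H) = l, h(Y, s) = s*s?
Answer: 1981288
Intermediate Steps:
W = -23 (W = (17 + 6)*(-1) = 23*(-1) = -23)
h(Y, s) = s²
l = -217 (l = -264 + 47 = -217)
r(H) = -217
(-1144319 + h(686, 1768)) + r(W) = (-1144319 + 1768²) - 217 = (-1144319 + 3125824) - 217 = 1981505 - 217 = 1981288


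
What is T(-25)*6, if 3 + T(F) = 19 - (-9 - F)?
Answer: 0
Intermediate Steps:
T(F) = 25 + F (T(F) = -3 + (19 - (-9 - F)) = -3 + (19 + (9 + F)) = -3 + (28 + F) = 25 + F)
T(-25)*6 = (25 - 25)*6 = 0*6 = 0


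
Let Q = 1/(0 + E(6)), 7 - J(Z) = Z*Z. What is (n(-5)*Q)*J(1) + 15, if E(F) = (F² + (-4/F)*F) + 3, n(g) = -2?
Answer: 513/35 ≈ 14.657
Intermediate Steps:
E(F) = -1 + F² (E(F) = (F² - 4) + 3 = (-4 + F²) + 3 = -1 + F²)
J(Z) = 7 - Z² (J(Z) = 7 - Z*Z = 7 - Z²)
Q = 1/35 (Q = 1/(0 + (-1 + 6²)) = 1/(0 + (-1 + 36)) = 1/(0 + 35) = 1/35 ≈ 0.028571)
(n(-5)*Q)*J(1) + 15 = (-2*1/35)*(7 - 1*1²) + 15 = -2*(7 - 1*1)/35 + 15 = -2*(7 - 1)/35 + 15 = -2/35*6 + 15 = -12/35 + 15 = 513/35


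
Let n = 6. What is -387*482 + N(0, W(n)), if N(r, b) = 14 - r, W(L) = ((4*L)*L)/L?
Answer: -186520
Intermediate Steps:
W(L) = 4*L (W(L) = (4*L**2)/L = 4*L)
-387*482 + N(0, W(n)) = -387*482 + (14 - 1*0) = -186534 + (14 + 0) = -186534 + 14 = -186520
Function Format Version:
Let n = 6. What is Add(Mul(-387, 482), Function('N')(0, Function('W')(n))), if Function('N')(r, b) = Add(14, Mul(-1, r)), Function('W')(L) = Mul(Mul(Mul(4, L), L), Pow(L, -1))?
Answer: -186520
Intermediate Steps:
Function('W')(L) = Mul(4, L) (Function('W')(L) = Mul(Mul(4, Pow(L, 2)), Pow(L, -1)) = Mul(4, L))
Add(Mul(-387, 482), Function('N')(0, Function('W')(n))) = Add(Mul(-387, 482), Add(14, Mul(-1, 0))) = Add(-186534, Add(14, 0)) = Add(-186534, 14) = -186520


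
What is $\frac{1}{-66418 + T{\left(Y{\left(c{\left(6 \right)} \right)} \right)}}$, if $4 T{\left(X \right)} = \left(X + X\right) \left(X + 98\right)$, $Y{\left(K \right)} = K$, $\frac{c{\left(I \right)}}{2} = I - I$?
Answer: $- \frac{1}{66418} \approx -1.5056 \cdot 10^{-5}$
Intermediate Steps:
$c{\left(I \right)} = 0$ ($c{\left(I \right)} = 2 \left(I - I\right) = 2 \cdot 0 = 0$)
$T{\left(X \right)} = \frac{X \left(98 + X\right)}{2}$ ($T{\left(X \right)} = \frac{\left(X + X\right) \left(X + 98\right)}{4} = \frac{2 X \left(98 + X\right)}{4} = \frac{X \left(98 + X\right)}{2}$)
$\frac{1}{-66418 + T{\left(Y{\left(c{\left(6 \right)} \right)} \right)}} = \frac{1}{-66418 + \frac{1}{2} \cdot 0 \left(98 + 0\right)} = \frac{1}{-66418 + \frac{1}{2} \cdot 0 \cdot 98} = \frac{1}{-66418 + 0} = \frac{1}{-66418} = - \frac{1}{66418}$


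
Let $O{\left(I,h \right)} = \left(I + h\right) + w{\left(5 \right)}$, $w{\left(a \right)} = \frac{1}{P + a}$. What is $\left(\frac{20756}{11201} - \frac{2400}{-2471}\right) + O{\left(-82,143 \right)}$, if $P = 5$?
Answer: $\frac{17692761741}{276776710} \approx 63.924$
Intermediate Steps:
$w{\left(a \right)} = \frac{1}{5 + a}$
$O{\left(I,h \right)} = \frac{1}{10} + I + h$ ($O{\left(I,h \right)} = \left(I + h\right) + \frac{1}{5 + 5} = \left(I + h\right) + \frac{1}{10} = \frac{1}{10} + I + h$)
$\left(\frac{20756}{11201} - \frac{2400}{-2471}\right) + O{\left(-82,143 \right)} = \left(\frac{20756}{11201} - \frac{2400}{-2471}\right) + \left(\frac{1}{10} - 82 + 143\right) = \left(20756 \cdot \frac{1}{11201} - - \frac{2400}{2471}\right) + \frac{611}{10} = \left(\frac{20756}{11201} + \frac{2400}{2471}\right) + \frac{611}{10} = \frac{78170476}{27677671} + \frac{611}{10} = \frac{17692761741}{276776710}$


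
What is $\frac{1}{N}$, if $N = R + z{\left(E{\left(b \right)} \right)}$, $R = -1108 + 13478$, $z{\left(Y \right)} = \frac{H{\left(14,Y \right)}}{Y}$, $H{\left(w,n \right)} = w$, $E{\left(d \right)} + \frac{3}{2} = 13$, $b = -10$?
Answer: $\frac{23}{284538} \approx 8.0833 \cdot 10^{-5}$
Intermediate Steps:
$E{\left(d \right)} = \frac{23}{2}$ ($E{\left(d \right)} = - \frac{3}{2} + 13 = \frac{23}{2}$)
$z{\left(Y \right)} = \frac{14}{Y}$
$R = 12370$
$N = \frac{284538}{23}$ ($N = 12370 + \frac{14}{\frac{23}{2}} = 12370 + 14 \cdot \frac{2}{23} = 12370 + \frac{28}{23} = \frac{284538}{23} \approx 12371.0$)
$\frac{1}{N} = \frac{1}{\frac{284538}{23}} = \frac{23}{284538}$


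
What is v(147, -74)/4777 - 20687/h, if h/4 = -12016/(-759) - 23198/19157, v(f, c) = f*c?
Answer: -1446134986916997/4062040358840 ≈ -356.01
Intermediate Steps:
v(f, c) = c*f
h = 850332920/14540163 (h = 4*(-12016/(-759) - 23198/19157) = 4*(-12016*(-1/759) - 23198*1/19157) = 4*(12016/759 - 23198/19157) = 4*(212583230/14540163) = 850332920/14540163 ≈ 58.482)
v(147, -74)/4777 - 20687/h = -74*147/4777 - 20687/850332920/14540163 = -10878*1/4777 - 20687*14540163/850332920 = -10878/4777 - 300792351981/850332920 = -1446134986916997/4062040358840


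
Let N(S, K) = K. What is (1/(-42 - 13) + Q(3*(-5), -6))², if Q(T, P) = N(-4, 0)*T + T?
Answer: 682276/3025 ≈ 225.55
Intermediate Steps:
Q(T, P) = T (Q(T, P) = 0*T + T = 0 + T = T)
(1/(-42 - 13) + Q(3*(-5), -6))² = (1/(-42 - 13) + 3*(-5))² = (1/(-55) - 15)² = (-1/55 - 15)² = (-826/55)² = 682276/3025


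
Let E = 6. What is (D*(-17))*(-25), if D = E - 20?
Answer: -5950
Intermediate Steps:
D = -14 (D = 6 - 20 = -14)
(D*(-17))*(-25) = -14*(-17)*(-25) = 238*(-25) = -5950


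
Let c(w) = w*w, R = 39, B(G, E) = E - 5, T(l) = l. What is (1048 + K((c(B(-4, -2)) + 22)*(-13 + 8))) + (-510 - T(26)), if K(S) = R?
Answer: 551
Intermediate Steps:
B(G, E) = -5 + E
c(w) = w²
K(S) = 39
(1048 + K((c(B(-4, -2)) + 22)*(-13 + 8))) + (-510 - T(26)) = (1048 + 39) + (-510 - 1*26) = 1087 + (-510 - 26) = 1087 - 536 = 551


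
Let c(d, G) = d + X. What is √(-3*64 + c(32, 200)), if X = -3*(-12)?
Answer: 2*I*√31 ≈ 11.136*I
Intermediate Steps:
X = 36
c(d, G) = 36 + d (c(d, G) = d + 36 = 36 + d)
√(-3*64 + c(32, 200)) = √(-3*64 + (36 + 32)) = √(-192 + 68) = √(-124) = 2*I*√31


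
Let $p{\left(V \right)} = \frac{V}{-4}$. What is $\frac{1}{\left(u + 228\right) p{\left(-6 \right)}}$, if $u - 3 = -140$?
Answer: $\frac{2}{273} \approx 0.007326$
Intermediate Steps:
$u = -137$ ($u = 3 - 140 = -137$)
$p{\left(V \right)} = - \frac{V}{4}$ ($p{\left(V \right)} = V \left(- \frac{1}{4}\right) = - \frac{V}{4}$)
$\frac{1}{\left(u + 228\right) p{\left(-6 \right)}} = \frac{1}{\left(-137 + 228\right) \left(\left(- \frac{1}{4}\right) \left(-6\right)\right)} = \frac{1}{91 \cdot \frac{3}{2}} = \frac{1}{\frac{273}{2}} = \frac{2}{273}$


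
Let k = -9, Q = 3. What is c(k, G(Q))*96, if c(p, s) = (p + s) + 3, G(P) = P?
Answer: -288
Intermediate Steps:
c(p, s) = 3 + p + s
c(k, G(Q))*96 = (3 - 9 + 3)*96 = -3*96 = -288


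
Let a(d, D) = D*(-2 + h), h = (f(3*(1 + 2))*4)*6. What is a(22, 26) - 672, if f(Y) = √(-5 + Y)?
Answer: 524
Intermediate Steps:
h = 48 (h = (√(-5 + 3*(1 + 2))*4)*6 = (√(-5 + 3*3)*4)*6 = (√(-5 + 9)*4)*6 = (√4*4)*6 = (2*4)*6 = 8*6 = 48)
a(d, D) = 46*D (a(d, D) = D*(-2 + 48) = D*46 = 46*D)
a(22, 26) - 672 = 46*26 - 672 = 1196 - 672 = 524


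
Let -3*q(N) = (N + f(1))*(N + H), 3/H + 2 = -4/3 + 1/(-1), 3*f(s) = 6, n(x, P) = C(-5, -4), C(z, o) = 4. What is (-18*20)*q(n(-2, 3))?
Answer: 30960/13 ≈ 2381.5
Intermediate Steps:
n(x, P) = 4
f(s) = 2 (f(s) = (⅓)*6 = 2)
H = -9/13 (H = 3/(-2 + (-4/3 + 1/(-1))) = 3/(-2 + (-4*⅓ + 1*(-1))) = 3/(-2 + (-4/3 - 1)) = 3/(-2 - 7/3) = 3/(-13/3) = 3*(-3/13) = -9/13 ≈ -0.69231)
q(N) = -(2 + N)*(-9/13 + N)/3 (q(N) = -(N + 2)*(N - 9/13)/3 = -(2 + N)*(-9/13 + N)/3)
(-18*20)*q(n(-2, 3)) = (-18*20)*(6/13 - 17/39*4 - ⅓*4²) = -360*(6/13 - 68/39 - ⅓*16) = -360*(6/13 - 68/39 - 16/3) = -360*(-86/13) = 30960/13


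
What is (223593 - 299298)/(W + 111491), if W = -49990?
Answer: -75705/61501 ≈ -1.2310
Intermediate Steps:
(223593 - 299298)/(W + 111491) = (223593 - 299298)/(-49990 + 111491) = -75705/61501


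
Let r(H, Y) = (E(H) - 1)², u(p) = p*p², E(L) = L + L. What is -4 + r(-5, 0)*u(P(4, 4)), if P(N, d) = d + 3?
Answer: 41499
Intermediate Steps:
E(L) = 2*L
P(N, d) = 3 + d
u(p) = p³
r(H, Y) = (-1 + 2*H)² (r(H, Y) = (2*H - 1)² = (-1 + 2*H)²)
-4 + r(-5, 0)*u(P(4, 4)) = -4 + (-1 + 2*(-5))²*(3 + 4)³ = -4 + (-1 - 10)²*7³ = -4 + (-11)²*343 = -4 + 121*343 = -4 + 41503 = 41499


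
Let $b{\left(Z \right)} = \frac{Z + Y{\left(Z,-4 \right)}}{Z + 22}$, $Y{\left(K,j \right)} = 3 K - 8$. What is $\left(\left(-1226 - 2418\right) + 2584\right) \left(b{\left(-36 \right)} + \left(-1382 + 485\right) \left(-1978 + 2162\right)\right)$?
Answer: $\frac{1224575600}{7} \approx 1.7494 \cdot 10^{8}$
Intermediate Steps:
$Y{\left(K,j \right)} = -8 + 3 K$
$b{\left(Z \right)} = \frac{-8 + 4 Z}{22 + Z}$ ($b{\left(Z \right)} = \frac{Z + \left(-8 + 3 Z\right)}{Z + 22} = \frac{-8 + 4 Z}{22 + Z}$)
$\left(\left(-1226 - 2418\right) + 2584\right) \left(b{\left(-36 \right)} + \left(-1382 + 485\right) \left(-1978 + 2162\right)\right) = \left(\left(-1226 - 2418\right) + 2584\right) \left(\frac{4 \left(-2 - 36\right)}{22 - 36} + \left(-1382 + 485\right) \left(-1978 + 2162\right)\right) = \left(\left(-1226 - 2418\right) + 2584\right) \left(4 \frac{1}{-14} \left(-38\right) - 165048\right) = \left(-3644 + 2584\right) \left(4 \left(- \frac{1}{14}\right) \left(-38\right) - 165048\right) = - 1060 \left(\frac{76}{7} - 165048\right) = \left(-1060\right) \left(- \frac{1155260}{7}\right) = \frac{1224575600}{7}$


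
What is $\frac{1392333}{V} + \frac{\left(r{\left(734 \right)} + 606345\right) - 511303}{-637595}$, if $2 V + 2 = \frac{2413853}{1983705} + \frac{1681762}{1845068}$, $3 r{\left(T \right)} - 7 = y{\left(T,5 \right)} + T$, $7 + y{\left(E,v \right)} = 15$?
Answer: $\frac{1949524652315432418762415}{89843775669495519} \approx 2.1699 \cdot 10^{7}$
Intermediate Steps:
$y{\left(E,v \right)} = 8$ ($y{\left(E,v \right)} = -7 + 15 = 8$)
$r{\left(T \right)} = 5 + \frac{T}{3}$ ($r{\left(T \right)} = \frac{7}{3} + \frac{8 + T}{3} = \frac{7}{3} + \left(\frac{8}{3} + \frac{T}{3}\right) = 5 + \frac{T}{3}$)
$V = \frac{234850690667}{3660070616940}$ ($V = -1 + \frac{\frac{2413853}{1983705} + \frac{1681762}{1845068}}{2} = -1 + \frac{2413853 \cdot \frac{1}{1983705} + 1681762 \cdot \frac{1}{1845068}}{2} = -1 + \frac{\frac{2413853}{1983705} + \frac{840881}{922534}}{2} = -1 + \frac{1}{2} \cdot \frac{3894921307607}{1830035308470} = -1 + \frac{3894921307607}{3660070616940} = \frac{234850690667}{3660070616940} \approx 0.064166$)
$\frac{1392333}{V} + \frac{\left(r{\left(734 \right)} + 606345\right) - 511303}{-637595} = \frac{1392333}{\frac{234850690667}{3660070616940}} + \frac{\left(\left(5 + \frac{1}{3} \cdot 734\right) + 606345\right) - 511303}{-637595} = 1392333 \cdot \frac{3660070616940}{234850690667} + \left(\left(\left(5 + \frac{734}{3}\right) + 606345\right) - 511303\right) \left(- \frac{1}{637595}\right) = \frac{5096037102295921020}{234850690667} + \left(\left(\frac{749}{3} + 606345\right) - 511303\right) \left(- \frac{1}{637595}\right) = \frac{5096037102295921020}{234850690667} + \left(\frac{1819784}{3} - 511303\right) \left(- \frac{1}{637595}\right) = \frac{5096037102295921020}{234850690667} + \frac{285875}{3} \left(- \frac{1}{637595}\right) = \frac{5096037102295921020}{234850690667} - \frac{57175}{382557} = \frac{1949524652315432418762415}{89843775669495519}$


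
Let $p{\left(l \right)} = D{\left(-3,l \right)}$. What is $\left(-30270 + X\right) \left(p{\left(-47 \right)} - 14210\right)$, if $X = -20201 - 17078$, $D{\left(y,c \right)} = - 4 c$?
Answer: $947172078$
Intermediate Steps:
$p{\left(l \right)} = - 4 l$
$X = -37279$
$\left(-30270 + X\right) \left(p{\left(-47 \right)} - 14210\right) = \left(-30270 - 37279\right) \left(\left(-4\right) \left(-47\right) - 14210\right) = - 67549 \left(188 - 14210\right) = \left(-67549\right) \left(-14022\right) = 947172078$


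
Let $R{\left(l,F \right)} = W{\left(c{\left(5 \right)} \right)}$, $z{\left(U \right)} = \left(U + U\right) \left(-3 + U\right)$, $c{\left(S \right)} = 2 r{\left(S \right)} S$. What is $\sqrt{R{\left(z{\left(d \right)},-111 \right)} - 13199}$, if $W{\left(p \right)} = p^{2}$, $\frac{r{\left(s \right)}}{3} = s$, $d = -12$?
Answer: $\sqrt{9301} \approx 96.442$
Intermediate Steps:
$r{\left(s \right)} = 3 s$
$c{\left(S \right)} = 6 S^{2}$ ($c{\left(S \right)} = 2 \cdot 3 S S = 6 S S = 6 S^{2}$)
$z{\left(U \right)} = 2 U \left(-3 + U\right)$
$R{\left(l,F \right)} = 22500$ ($R{\left(l,F \right)} = \left(6 \cdot 5^{2}\right)^{2} = \left(6 \cdot 25\right)^{2} = 150^{2} = 22500$)
$\sqrt{R{\left(z{\left(d \right)},-111 \right)} - 13199} = \sqrt{22500 - 13199} = \sqrt{9301}$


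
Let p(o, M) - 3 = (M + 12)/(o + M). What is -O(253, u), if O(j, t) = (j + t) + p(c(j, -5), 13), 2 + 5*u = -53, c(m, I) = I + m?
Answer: -63970/261 ≈ -245.10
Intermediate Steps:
u = -11 (u = -⅖ + (⅕)*(-53) = -⅖ - 53/5 = -11)
p(o, M) = 3 + (12 + M)/(M + o) (p(o, M) = 3 + (M + 12)/(o + M) = 3 + (12 + M)/(M + o))
O(j, t) = j + t + (49 + 3*j)/(8 + j) (O(j, t) = (j + t) + (12 + 3*(-5 + j) + 4*13)/(13 + (-5 + j)) = (j + t) + (12 + (-15 + 3*j) + 52)/(8 + j) = (j + t) + (49 + 3*j)/(8 + j) = j + t + (49 + 3*j)/(8 + j))
-O(253, u) = -(49 + 3*253 + (8 + 253)*(253 - 11))/(8 + 253) = -(49 + 759 + 261*242)/261 = -(49 + 759 + 63162)/261 = -63970/261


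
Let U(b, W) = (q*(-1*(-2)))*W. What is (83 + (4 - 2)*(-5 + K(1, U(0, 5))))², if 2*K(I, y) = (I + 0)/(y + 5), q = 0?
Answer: 133956/25 ≈ 5358.2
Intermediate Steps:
U(b, W) = 0 (U(b, W) = (0*(-1*(-2)))*W = (0*2)*W = 0*W = 0)
K(I, y) = I/(2*(5 + y)) (K(I, y) = ((I + 0)/(y + 5))/2 = (I/(5 + y))/2 = I/(2*(5 + y)))
(83 + (4 - 2)*(-5 + K(1, U(0, 5))))² = (83 + (4 - 2)*(-5 + (½)*1/(5 + 0)))² = (83 + 2*(-5 + (½)*1/5))² = (83 + 2*(-5 + (½)*1*(⅕)))² = (83 + 2*(-5 + ⅒))² = (83 + 2*(-49/10))² = (83 - 49/5)² = (366/5)² = 133956/25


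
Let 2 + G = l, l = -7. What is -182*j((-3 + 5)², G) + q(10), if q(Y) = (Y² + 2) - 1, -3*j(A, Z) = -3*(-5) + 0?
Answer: 1011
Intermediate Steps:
G = -9 (G = -2 - 7 = -9)
j(A, Z) = -5 (j(A, Z) = -(-3*(-5) + 0)/3 = -(15 + 0)/3 = -⅓*15 = -5)
q(Y) = 1 + Y² (q(Y) = (2 + Y²) - 1 = 1 + Y²)
-182*j((-3 + 5)², G) + q(10) = -182*(-5) + (1 + 10²) = 910 + (1 + 100) = 910 + 101 = 1011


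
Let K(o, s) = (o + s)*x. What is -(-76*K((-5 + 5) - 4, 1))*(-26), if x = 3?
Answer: 17784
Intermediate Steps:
K(o, s) = 3*o + 3*s (K(o, s) = (o + s)*3 = 3*o + 3*s)
-(-76*K((-5 + 5) - 4, 1))*(-26) = -(-76*(3*((-5 + 5) - 4) + 3*1))*(-26) = -(-76*(3*(0 - 4) + 3))*(-26) = -(-76*(3*(-4) + 3))*(-26) = -(-76*(-12 + 3))*(-26) = -(-76*(-9))*(-26) = -684*(-26) = -1*(-17784) = 17784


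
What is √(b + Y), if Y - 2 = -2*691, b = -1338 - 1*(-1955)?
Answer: I*√763 ≈ 27.622*I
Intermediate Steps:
b = 617 (b = -1338 + 1955 = 617)
Y = -1380 (Y = 2 - 2*691 = 2 - 1382 = -1380)
√(b + Y) = √(617 - 1380) = √(-763) = I*√763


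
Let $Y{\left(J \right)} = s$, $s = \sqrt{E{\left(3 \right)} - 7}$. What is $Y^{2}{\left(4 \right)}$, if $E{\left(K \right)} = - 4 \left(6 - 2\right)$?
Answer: $-23$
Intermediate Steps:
$E{\left(K \right)} = -16$ ($E{\left(K \right)} = \left(-4\right) 4 = -16$)
$s = i \sqrt{23}$ ($s = \sqrt{-16 - 7} = \sqrt{-23} = i \sqrt{23} \approx 4.7958 i$)
$Y{\left(J \right)} = i \sqrt{23}$
$Y^{2}{\left(4 \right)} = \left(i \sqrt{23}\right)^{2} = -23$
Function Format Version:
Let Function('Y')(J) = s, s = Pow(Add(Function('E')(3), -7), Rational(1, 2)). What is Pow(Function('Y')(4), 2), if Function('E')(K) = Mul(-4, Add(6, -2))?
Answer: -23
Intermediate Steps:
Function('E')(K) = -16 (Function('E')(K) = Mul(-4, 4) = -16)
s = Mul(I, Pow(23, Rational(1, 2))) (s = Pow(Add(-16, -7), Rational(1, 2)) = Pow(-23, Rational(1, 2)) = Mul(I, Pow(23, Rational(1, 2))) ≈ Mul(4.7958, I))
Function('Y')(J) = Mul(I, Pow(23, Rational(1, 2)))
Pow(Function('Y')(4), 2) = Pow(Mul(I, Pow(23, Rational(1, 2))), 2) = -23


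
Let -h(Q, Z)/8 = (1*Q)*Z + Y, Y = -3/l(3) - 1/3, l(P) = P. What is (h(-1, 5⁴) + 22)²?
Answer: 227949604/9 ≈ 2.5328e+7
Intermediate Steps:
Y = -4/3 (Y = -3/3 - 1/3 = -3*⅓ - 1*⅓ = -1 - ⅓ = -4/3 ≈ -1.3333)
h(Q, Z) = 32/3 - 8*Q*Z (h(Q, Z) = -8*((1*Q)*Z - 4/3) = -8*(Q*Z - 4/3) = -8*(-4/3 + Q*Z) = 32/3 - 8*Q*Z)
(h(-1, 5⁴) + 22)² = ((32/3 - 8*(-1)*5⁴) + 22)² = ((32/3 - 8*(-1)*625) + 22)² = ((32/3 + 5000) + 22)² = (15032/3 + 22)² = (15098/3)² = 227949604/9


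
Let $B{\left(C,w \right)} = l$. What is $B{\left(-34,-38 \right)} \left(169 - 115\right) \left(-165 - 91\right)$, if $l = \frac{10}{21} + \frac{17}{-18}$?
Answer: $\frac{45312}{7} \approx 6473.1$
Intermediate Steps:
$l = - \frac{59}{126}$ ($l = 10 \cdot \frac{1}{21} + 17 \left(- \frac{1}{18}\right) = \frac{10}{21} - \frac{17}{18} = - \frac{59}{126} \approx -0.46825$)
$B{\left(C,w \right)} = - \frac{59}{126}$
$B{\left(-34,-38 \right)} \left(169 - 115\right) \left(-165 - 91\right) = - \frac{59 \left(169 - 115\right) \left(-165 - 91\right)}{126} = - \frac{59 \cdot 54 \left(-256\right)}{126} = \left(- \frac{59}{126}\right) \left(-13824\right) = \frac{45312}{7}$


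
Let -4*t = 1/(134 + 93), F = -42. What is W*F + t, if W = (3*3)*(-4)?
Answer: 1372895/908 ≈ 1512.0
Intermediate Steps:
W = -36 (W = 9*(-4) = -36)
t = -1/908 (t = -1/(4*(134 + 93)) = -¼/227 = -¼*1/227 = -1/908 ≈ -0.0011013)
W*F + t = -36*(-42) - 1/908 = 1512 - 1/908 = 1372895/908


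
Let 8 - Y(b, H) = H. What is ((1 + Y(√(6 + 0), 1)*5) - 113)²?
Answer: 5929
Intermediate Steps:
Y(b, H) = 8 - H
((1 + Y(√(6 + 0), 1)*5) - 113)² = ((1 + (8 - 1*1)*5) - 113)² = ((1 + (8 - 1)*5) - 113)² = ((1 + 7*5) - 113)² = ((1 + 35) - 113)² = (36 - 113)² = (-77)² = 5929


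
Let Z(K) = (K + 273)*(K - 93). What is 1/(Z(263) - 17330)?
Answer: 1/73790 ≈ 1.3552e-5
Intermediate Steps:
Z(K) = (-93 + K)*(273 + K) (Z(K) = (273 + K)*(-93 + K) = (-93 + K)*(273 + K))
1/(Z(263) - 17330) = 1/((-25389 + 263**2 + 180*263) - 17330) = 1/((-25389 + 69169 + 47340) - 17330) = 1/(91120 - 17330) = 1/73790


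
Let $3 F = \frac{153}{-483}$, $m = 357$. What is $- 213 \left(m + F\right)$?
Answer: $- \frac{12238980}{161} \approx -76019.0$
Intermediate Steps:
$F = - \frac{17}{161}$ ($F = \frac{153 \frac{1}{-483}}{3} = \frac{153 \left(- \frac{1}{483}\right)}{3} = \frac{1}{3} \left(- \frac{51}{161}\right) = - \frac{17}{161} \approx -0.10559$)
$- 213 \left(m + F\right) = - 213 \left(357 - \frac{17}{161}\right) = \left(-213\right) \frac{57460}{161} = - \frac{12238980}{161}$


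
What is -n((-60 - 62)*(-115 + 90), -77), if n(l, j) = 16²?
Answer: -256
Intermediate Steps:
n(l, j) = 256
-n((-60 - 62)*(-115 + 90), -77) = -1*256 = -256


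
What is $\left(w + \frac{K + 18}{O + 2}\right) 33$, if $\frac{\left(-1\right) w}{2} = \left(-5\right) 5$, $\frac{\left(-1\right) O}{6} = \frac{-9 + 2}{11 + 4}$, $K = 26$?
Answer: $\frac{3905}{2} \approx 1952.5$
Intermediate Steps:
$O = \frac{14}{5}$ ($O = - 6 \frac{-9 + 2}{11 + 4} = - 6 \left(- \frac{7}{15}\right) = - 6 \left(\left(-7\right) \frac{1}{15}\right) = \left(-6\right) \left(- \frac{7}{15}\right) = \frac{14}{5} \approx 2.8$)
$w = 50$ ($w = - 2 \left(\left(-5\right) 5\right) = \left(-2\right) \left(-25\right) = 50$)
$\left(w + \frac{K + 18}{O + 2}\right) 33 = \left(50 + \frac{26 + 18}{\frac{14}{5} + 2}\right) 33 = \left(50 + \frac{44}{\frac{24}{5}}\right) 33 = \left(50 + 44 \cdot \frac{5}{24}\right) 33 = \left(50 + \frac{55}{6}\right) 33 = \frac{355}{6} \cdot 33 = \frac{3905}{2}$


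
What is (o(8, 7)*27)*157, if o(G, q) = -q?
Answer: -29673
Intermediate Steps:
(o(8, 7)*27)*157 = (-1*7*27)*157 = -7*27*157 = -189*157 = -29673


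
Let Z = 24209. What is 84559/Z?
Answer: 84559/24209 ≈ 3.4929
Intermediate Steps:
84559/Z = 84559/24209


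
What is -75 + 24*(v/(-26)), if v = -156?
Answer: 69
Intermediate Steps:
-75 + 24*(v/(-26)) = -75 + 24*(-156/(-26)) = -75 + 24*(-156*(-1/26)) = -75 + 24*6 = -75 + 144 = 69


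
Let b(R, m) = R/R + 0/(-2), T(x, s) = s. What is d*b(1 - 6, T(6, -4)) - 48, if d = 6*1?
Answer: -42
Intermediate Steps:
b(R, m) = 1 (b(R, m) = 1 + 0*(-1/2) = 1 + 0 = 1)
d = 6
d*b(1 - 6, T(6, -4)) - 48 = 6*1 - 48 = 6 - 48 = -42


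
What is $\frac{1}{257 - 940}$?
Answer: $- \frac{1}{683} \approx -0.0014641$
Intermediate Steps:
$\frac{1}{257 - 940} = \frac{1}{-683} = - \frac{1}{683}$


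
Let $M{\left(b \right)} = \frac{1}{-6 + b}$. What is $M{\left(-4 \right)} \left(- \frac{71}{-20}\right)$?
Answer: $- \frac{71}{200} \approx -0.355$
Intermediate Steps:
$M{\left(-4 \right)} \left(- \frac{71}{-20}\right) = \frac{\left(-71\right) \frac{1}{-20}}{-6 - 4} = \frac{\left(-71\right) \left(- \frac{1}{20}\right)}{-10} = \left(- \frac{1}{10}\right) \frac{71}{20} = - \frac{71}{200}$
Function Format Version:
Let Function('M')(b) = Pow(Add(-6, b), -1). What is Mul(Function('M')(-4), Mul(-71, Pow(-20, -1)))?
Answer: Rational(-71, 200) ≈ -0.35500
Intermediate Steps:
Mul(Function('M')(-4), Mul(-71, Pow(-20, -1))) = Mul(Pow(Add(-6, -4), -1), Mul(-71, Pow(-20, -1))) = Mul(Pow(-10, -1), Mul(-71, Rational(-1, 20))) = Mul(Rational(-1, 10), Rational(71, 20)) = Rational(-71, 200)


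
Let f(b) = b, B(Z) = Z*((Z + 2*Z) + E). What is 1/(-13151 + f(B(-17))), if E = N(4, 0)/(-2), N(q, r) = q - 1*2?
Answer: -1/12267 ≈ -8.1519e-5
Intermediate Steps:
N(q, r) = -2 + q (N(q, r) = q - 2 = -2 + q)
E = -1 (E = (-2 + 4)/(-2) = 2*(-1/2) = -1)
B(Z) = Z*(-1 + 3*Z) (B(Z) = Z*((Z + 2*Z) - 1) = Z*(3*Z - 1) = Z*(-1 + 3*Z))
1/(-13151 + f(B(-17))) = 1/(-13151 - 17*(-1 + 3*(-17))) = 1/(-13151 - 17*(-1 - 51)) = 1/(-13151 - 17*(-52)) = 1/(-13151 + 884) = 1/(-12267) = -1/12267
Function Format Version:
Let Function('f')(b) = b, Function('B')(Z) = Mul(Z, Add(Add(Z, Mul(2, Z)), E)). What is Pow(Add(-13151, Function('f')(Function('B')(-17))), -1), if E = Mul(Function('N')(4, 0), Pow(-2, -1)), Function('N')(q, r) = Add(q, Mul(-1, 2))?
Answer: Rational(-1, 12267) ≈ -8.1519e-5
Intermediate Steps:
Function('N')(q, r) = Add(-2, q) (Function('N')(q, r) = Add(q, -2) = Add(-2, q))
E = -1 (E = Mul(Add(-2, 4), Pow(-2, -1)) = Mul(2, Rational(-1, 2)) = -1)
Function('B')(Z) = Mul(Z, Add(-1, Mul(3, Z))) (Function('B')(Z) = Mul(Z, Add(Add(Z, Mul(2, Z)), -1)) = Mul(Z, Add(Mul(3, Z), -1)) = Mul(Z, Add(-1, Mul(3, Z))))
Pow(Add(-13151, Function('f')(Function('B')(-17))), -1) = Pow(Add(-13151, Mul(-17, Add(-1, Mul(3, -17)))), -1) = Pow(Add(-13151, Mul(-17, Add(-1, -51))), -1) = Pow(Add(-13151, Mul(-17, -52)), -1) = Pow(Add(-13151, 884), -1) = Pow(-12267, -1) = Rational(-1, 12267)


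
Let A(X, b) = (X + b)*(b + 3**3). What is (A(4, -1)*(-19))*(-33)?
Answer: 48906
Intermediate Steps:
A(X, b) = (27 + b)*(X + b) (A(X, b) = (X + b)*(b + 27) = (X + b)*(27 + b) = (27 + b)*(X + b))
(A(4, -1)*(-19))*(-33) = (((-1)**2 + 27*4 + 27*(-1) + 4*(-1))*(-19))*(-33) = ((1 + 108 - 27 - 4)*(-19))*(-33) = (78*(-19))*(-33) = -1482*(-33) = 48906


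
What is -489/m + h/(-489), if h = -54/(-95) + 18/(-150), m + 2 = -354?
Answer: 37835549/27563300 ≈ 1.3727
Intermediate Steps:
m = -356 (m = -2 - 354 = -356)
h = 213/475 (h = -54*(-1/95) + 18*(-1/150) = 54/95 - 3/25 = 213/475 ≈ 0.44842)
-489/m + h/(-489) = -489/(-356) + (213/475)/(-489) = -489*(-1/356) + (213/475)*(-1/489) = 489/356 - 71/77425 = 37835549/27563300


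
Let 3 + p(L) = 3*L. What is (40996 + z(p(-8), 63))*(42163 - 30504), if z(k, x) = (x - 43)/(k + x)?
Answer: 4301809571/9 ≈ 4.7798e+8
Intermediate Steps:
p(L) = -3 + 3*L
z(k, x) = (-43 + x)/(k + x)
(40996 + z(p(-8), 63))*(42163 - 30504) = (40996 + (-43 + 63)/((-3 + 3*(-8)) + 63))*(42163 - 30504) = (40996 + 20/((-3 - 24) + 63))*11659 = (40996 + 20/(-27 + 63))*11659 = (40996 + 20/36)*11659 = (40996 + (1/36)*20)*11659 = (40996 + 5/9)*11659 = (368969/9)*11659 = 4301809571/9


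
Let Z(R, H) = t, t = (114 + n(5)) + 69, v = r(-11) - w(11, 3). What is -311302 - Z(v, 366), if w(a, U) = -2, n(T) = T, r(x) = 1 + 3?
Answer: -311490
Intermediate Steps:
r(x) = 4
v = 6 (v = 4 - 1*(-2) = 4 + 2 = 6)
t = 188 (t = (114 + 5) + 69 = 119 + 69 = 188)
Z(R, H) = 188
-311302 - Z(v, 366) = -311302 - 1*188 = -311302 - 188 = -311490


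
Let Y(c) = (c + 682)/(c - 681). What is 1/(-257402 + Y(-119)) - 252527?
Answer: -52000906056701/205922163 ≈ -2.5253e+5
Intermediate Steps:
Y(c) = (682 + c)/(-681 + c)
1/(-257402 + Y(-119)) - 252527 = 1/(-257402 + (682 - 119)/(-681 - 119)) - 252527 = 1/(-257402 + 563/(-800)) - 252527 = 1/(-257402 - 1/800*563) - 252527 = 1/(-257402 - 563/800) - 252527 = 1/(-205922163/800) - 252527 = -800/205922163 - 252527 = -52000906056701/205922163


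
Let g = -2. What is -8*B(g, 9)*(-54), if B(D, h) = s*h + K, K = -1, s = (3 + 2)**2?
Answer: 96768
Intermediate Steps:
s = 25 (s = 5**2 = 25)
B(D, h) = -1 + 25*h (B(D, h) = 25*h - 1 = -1 + 25*h)
-8*B(g, 9)*(-54) = -8*(-1 + 25*9)*(-54) = -8*(-1 + 225)*(-54) = -8*224*(-54) = -1792*(-54) = 96768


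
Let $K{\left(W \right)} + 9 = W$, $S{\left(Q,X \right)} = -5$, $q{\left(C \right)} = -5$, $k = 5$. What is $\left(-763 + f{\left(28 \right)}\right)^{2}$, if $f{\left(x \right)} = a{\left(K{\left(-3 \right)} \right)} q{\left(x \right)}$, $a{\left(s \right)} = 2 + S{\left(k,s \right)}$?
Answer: $559504$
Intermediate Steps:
$K{\left(W \right)} = -9 + W$
$a{\left(s \right)} = -3$ ($a{\left(s \right)} = 2 - 5 = -3$)
$f{\left(x \right)} = 15$ ($f{\left(x \right)} = \left(-3\right) \left(-5\right) = 15$)
$\left(-763 + f{\left(28 \right)}\right)^{2} = \left(-763 + 15\right)^{2} = \left(-748\right)^{2} = 559504$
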